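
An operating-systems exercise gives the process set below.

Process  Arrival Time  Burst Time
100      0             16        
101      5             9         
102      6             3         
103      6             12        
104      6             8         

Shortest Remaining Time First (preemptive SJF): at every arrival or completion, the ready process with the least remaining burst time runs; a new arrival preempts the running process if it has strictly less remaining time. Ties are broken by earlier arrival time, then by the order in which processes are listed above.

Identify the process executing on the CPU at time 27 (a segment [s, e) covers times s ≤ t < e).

100

Schedule: | 100 0-5 | 101 5-6 | 102 6-9 | 101 9-17 | 104 17-25 | 100 25-36 | 103 36-48 |
Completion: 100=36  101=17  102=9  103=48  104=25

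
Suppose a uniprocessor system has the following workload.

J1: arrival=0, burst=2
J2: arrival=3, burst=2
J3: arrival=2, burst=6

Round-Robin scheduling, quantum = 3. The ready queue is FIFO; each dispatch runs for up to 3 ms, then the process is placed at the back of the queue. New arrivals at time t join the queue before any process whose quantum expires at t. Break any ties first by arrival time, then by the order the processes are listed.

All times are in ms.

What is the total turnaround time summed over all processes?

Gantt: | J1 0-2 | J3 2-5 | J2 5-7 | J3 7-10 |
Completion: J1=2  J2=7  J3=10
Turnaround (C−A): J1=2  J2=4  J3=8
Turnaround = completion − arrival: J1=2, J2=4, J3=8
Total turnaround = 2 + 4 + 8 = 14

14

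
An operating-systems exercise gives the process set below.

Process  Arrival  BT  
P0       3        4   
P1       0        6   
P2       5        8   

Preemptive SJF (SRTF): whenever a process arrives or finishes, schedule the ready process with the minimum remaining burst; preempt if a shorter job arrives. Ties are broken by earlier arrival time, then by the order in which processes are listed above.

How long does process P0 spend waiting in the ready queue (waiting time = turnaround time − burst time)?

3

Timeline: | P1 0-6 | P0 6-10 | P2 10-18 |
Completion: P0=10  P1=6  P2=18
Waiting(P0) = turnaround − burst = 7 − 4 = 3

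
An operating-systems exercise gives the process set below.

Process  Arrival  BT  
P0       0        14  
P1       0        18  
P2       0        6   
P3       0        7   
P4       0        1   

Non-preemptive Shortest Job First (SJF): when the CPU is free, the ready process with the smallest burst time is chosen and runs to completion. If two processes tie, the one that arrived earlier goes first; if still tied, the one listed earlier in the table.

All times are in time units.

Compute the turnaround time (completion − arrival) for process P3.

14

Schedule: | P4 0-1 | P2 1-7 | P3 7-14 | P0 14-28 | P1 28-46 |
Completion: P0=28  P1=46  P2=7  P3=14  P4=1
Turnaround (C−A): P0=28  P1=46  P2=7  P3=14  P4=1
Turnaround(P3) = completion − arrival = 14 − 0 = 14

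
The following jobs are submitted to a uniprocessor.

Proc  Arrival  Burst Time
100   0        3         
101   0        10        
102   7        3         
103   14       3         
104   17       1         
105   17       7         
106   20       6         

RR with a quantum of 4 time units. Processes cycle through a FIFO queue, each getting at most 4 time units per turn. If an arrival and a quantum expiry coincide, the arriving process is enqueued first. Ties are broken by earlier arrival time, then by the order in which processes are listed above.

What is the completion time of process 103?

Gantt: | 100 0-3 | 101 3-7 | 102 7-10 | 101 10-14 | 103 14-17 | 101 17-19 | 104 19-20 | 105 20-24 | 106 24-28 | 105 28-31 | 106 31-33 |
Completion: 100=3  101=19  102=10  103=17  104=20  105=31  106=33
Turnaround (C−A): 100=3  101=19  102=3  103=3  104=3  105=14  106=13

17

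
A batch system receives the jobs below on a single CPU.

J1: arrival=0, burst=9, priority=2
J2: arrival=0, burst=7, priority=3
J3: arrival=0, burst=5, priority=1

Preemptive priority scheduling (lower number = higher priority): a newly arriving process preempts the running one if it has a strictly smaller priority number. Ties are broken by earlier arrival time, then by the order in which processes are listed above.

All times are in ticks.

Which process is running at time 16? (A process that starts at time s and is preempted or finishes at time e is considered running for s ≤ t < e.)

J2

Timeline: | J3 0-5 | J1 5-14 | J2 14-21 |
Completion: J1=14  J2=21  J3=5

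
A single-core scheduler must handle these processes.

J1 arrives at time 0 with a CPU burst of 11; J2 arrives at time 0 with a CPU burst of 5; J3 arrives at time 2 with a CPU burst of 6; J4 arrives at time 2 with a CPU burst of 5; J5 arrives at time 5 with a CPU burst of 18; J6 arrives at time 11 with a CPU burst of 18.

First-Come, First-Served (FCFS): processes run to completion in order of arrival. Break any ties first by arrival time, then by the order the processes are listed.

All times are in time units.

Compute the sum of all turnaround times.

164

Gantt: | J1 0-11 | J2 11-16 | J3 16-22 | J4 22-27 | J5 27-45 | J6 45-63 |
Completion: J1=11  J2=16  J3=22  J4=27  J5=45  J6=63
Turnaround = completion − arrival: J1=11, J2=16, J3=20, J4=25, J5=40, J6=52
Total turnaround = 11 + 16 + 20 + 25 + 40 + 52 = 164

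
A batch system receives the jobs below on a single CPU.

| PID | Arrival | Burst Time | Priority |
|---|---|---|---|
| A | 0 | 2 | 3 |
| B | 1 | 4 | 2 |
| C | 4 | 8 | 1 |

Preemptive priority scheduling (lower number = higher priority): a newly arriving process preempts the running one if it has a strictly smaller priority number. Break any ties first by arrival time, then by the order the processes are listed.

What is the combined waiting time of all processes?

20

Gantt: | A 0-1 | B 1-4 | C 4-12 | B 12-13 | A 13-14 |
Completion: A=14  B=13  C=12
Waiting = turnaround − burst: A=12, B=8, C=0
Total waiting = 12 + 8 + 0 = 20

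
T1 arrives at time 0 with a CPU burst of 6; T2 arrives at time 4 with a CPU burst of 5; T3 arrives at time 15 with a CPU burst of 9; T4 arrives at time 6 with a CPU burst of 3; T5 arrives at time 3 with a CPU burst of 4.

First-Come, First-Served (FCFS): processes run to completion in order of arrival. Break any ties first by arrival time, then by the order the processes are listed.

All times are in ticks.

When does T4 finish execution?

18

Gantt: | T1 0-6 | T5 6-10 | T2 10-15 | T4 15-18 | T3 18-27 |
Completion: T1=6  T2=15  T3=27  T4=18  T5=10
Turnaround (C−A): T1=6  T2=11  T3=12  T4=12  T5=7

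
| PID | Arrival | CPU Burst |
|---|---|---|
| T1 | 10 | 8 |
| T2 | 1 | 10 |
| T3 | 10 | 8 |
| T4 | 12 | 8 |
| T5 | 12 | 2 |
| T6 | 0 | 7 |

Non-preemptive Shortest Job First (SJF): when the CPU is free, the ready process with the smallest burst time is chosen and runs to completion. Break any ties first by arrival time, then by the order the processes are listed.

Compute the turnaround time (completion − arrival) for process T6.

Timeline: | T6 0-7 | T2 7-17 | T5 17-19 | T1 19-27 | T3 27-35 | T4 35-43 |
Completion: T1=27  T2=17  T3=35  T4=43  T5=19  T6=7
Turnaround (C−A): T1=17  T2=16  T3=25  T4=31  T5=7  T6=7
Turnaround(T6) = completion − arrival = 7 − 0 = 7

7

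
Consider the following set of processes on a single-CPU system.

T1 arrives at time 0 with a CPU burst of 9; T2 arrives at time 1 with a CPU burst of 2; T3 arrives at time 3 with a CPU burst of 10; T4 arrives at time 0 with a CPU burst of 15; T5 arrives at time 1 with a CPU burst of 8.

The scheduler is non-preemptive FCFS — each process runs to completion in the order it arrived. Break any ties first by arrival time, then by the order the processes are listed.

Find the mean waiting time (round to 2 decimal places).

17.60

Schedule: | T1 0-9 | T4 9-24 | T2 24-26 | T5 26-34 | T3 34-44 |
Completion: T1=9  T2=26  T3=44  T4=24  T5=34
Turnaround (C−A): T1=9  T2=25  T3=41  T4=24  T5=33
Waiting times: T1=0, T2=23, T3=31, T4=9, T5=25
Average waiting = (0+23+31+9+25) / 5 = 88/5 = 17.60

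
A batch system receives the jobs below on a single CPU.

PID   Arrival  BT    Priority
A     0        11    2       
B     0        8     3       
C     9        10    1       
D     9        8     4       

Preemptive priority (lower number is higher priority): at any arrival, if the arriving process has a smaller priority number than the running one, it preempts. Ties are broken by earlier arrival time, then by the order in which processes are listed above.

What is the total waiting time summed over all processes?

51

Timeline: | A 0-9 | C 9-19 | A 19-21 | B 21-29 | D 29-37 |
Completion: A=21  B=29  C=19  D=37
Turnaround (C−A): A=21  B=29  C=10  D=28
Waiting = turnaround − burst: A=10, B=21, C=0, D=20
Total waiting = 10 + 21 + 0 + 20 = 51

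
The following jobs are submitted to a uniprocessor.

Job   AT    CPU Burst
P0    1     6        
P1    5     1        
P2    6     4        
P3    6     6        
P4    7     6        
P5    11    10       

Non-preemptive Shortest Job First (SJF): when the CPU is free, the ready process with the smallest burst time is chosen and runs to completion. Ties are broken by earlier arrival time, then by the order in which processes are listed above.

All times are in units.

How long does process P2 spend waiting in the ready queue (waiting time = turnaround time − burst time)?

2

Timeline: | idle 0-1 | P0 1-7 | P1 7-8 | P2 8-12 | P3 12-18 | P4 18-24 | P5 24-34 |
Completion: P0=7  P1=8  P2=12  P3=18  P4=24  P5=34
Waiting(P2) = turnaround − burst = 6 − 4 = 2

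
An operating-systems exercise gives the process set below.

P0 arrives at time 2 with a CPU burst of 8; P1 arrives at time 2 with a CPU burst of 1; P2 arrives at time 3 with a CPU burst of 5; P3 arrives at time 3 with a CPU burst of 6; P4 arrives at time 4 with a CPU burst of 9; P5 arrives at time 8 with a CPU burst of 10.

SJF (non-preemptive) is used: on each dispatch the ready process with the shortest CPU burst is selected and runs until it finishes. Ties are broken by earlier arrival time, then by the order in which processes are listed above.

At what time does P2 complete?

8

Schedule: | idle 0-2 | P1 2-3 | P2 3-8 | P3 8-14 | P0 14-22 | P4 22-31 | P5 31-41 |
Completion: P0=22  P1=3  P2=8  P3=14  P4=31  P5=41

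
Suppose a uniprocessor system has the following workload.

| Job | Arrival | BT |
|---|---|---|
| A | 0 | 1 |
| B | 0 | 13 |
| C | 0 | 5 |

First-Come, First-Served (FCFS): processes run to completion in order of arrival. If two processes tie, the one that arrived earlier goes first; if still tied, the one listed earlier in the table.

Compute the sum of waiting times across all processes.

Gantt: | A 0-1 | B 1-14 | C 14-19 |
Completion: A=1  B=14  C=19
Waiting = turnaround − burst: A=0, B=1, C=14
Total waiting = 0 + 1 + 14 = 15

15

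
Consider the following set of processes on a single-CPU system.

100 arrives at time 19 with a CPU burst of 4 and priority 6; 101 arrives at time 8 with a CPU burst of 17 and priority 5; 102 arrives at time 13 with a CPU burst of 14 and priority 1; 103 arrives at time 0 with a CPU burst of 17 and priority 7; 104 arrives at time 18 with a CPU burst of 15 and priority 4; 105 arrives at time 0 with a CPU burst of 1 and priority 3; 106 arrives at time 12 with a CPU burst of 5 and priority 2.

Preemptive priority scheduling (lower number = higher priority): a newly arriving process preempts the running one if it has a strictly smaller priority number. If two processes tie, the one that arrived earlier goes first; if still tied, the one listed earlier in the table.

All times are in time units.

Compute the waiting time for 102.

0

Schedule: | 105 0-1 | 103 1-8 | 101 8-12 | 106 12-13 | 102 13-27 | 106 27-31 | 104 31-46 | 101 46-59 | 100 59-63 | 103 63-73 |
Completion: 100=63  101=59  102=27  103=73  104=46  105=1  106=31
Turnaround (C−A): 100=44  101=51  102=14  103=73  104=28  105=1  106=19
Waiting(102) = turnaround − burst = 14 − 14 = 0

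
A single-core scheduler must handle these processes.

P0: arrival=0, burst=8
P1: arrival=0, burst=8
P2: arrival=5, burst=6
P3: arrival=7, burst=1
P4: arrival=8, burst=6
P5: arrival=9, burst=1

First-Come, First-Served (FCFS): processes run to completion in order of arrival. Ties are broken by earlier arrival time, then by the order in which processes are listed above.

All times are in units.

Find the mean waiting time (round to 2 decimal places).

Gantt: | P0 0-8 | P1 8-16 | P2 16-22 | P3 22-23 | P4 23-29 | P5 29-30 |
Completion: P0=8  P1=16  P2=22  P3=23  P4=29  P5=30
Turnaround (C−A): P0=8  P1=16  P2=17  P3=16  P4=21  P5=21
Waiting times: P0=0, P1=8, P2=11, P3=15, P4=15, P5=20
Average waiting = (0+8+11+15+15+20) / 6 = 69/6 = 11.50

11.50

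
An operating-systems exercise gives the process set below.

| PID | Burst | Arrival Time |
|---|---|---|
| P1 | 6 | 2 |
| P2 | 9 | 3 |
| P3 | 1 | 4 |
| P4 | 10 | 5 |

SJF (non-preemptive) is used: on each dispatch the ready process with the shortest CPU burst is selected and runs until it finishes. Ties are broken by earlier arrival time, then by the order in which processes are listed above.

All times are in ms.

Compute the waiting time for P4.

13

Gantt: | idle 0-2 | P1 2-8 | P3 8-9 | P2 9-18 | P4 18-28 |
Completion: P1=8  P2=18  P3=9  P4=28
Waiting(P4) = turnaround − burst = 23 − 10 = 13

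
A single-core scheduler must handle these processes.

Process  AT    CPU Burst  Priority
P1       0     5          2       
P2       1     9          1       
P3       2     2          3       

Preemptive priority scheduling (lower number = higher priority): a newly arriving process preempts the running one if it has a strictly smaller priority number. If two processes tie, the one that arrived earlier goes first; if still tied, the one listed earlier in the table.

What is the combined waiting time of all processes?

21

Schedule: | P1 0-1 | P2 1-10 | P1 10-14 | P3 14-16 |
Completion: P1=14  P2=10  P3=16
Waiting = turnaround − burst: P1=9, P2=0, P3=12
Total waiting = 9 + 0 + 12 = 21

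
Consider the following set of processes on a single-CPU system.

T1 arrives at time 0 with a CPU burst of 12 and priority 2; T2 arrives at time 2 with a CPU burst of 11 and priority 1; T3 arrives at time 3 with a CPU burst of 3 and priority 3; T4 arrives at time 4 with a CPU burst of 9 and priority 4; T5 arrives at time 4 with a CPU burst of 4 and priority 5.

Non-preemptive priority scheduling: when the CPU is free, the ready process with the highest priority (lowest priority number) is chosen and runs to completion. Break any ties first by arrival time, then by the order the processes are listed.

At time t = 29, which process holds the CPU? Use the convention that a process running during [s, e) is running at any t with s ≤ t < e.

T4

Gantt: | T1 0-12 | T2 12-23 | T3 23-26 | T4 26-35 | T5 35-39 |
Completion: T1=12  T2=23  T3=26  T4=35  T5=39
Turnaround (C−A): T1=12  T2=21  T3=23  T4=31  T5=35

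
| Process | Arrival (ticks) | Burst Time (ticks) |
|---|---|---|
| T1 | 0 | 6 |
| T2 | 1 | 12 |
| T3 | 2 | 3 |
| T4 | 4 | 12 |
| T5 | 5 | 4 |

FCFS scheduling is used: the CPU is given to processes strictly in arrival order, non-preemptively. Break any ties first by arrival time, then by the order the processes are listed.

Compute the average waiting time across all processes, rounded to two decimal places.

13.20

Timeline: | T1 0-6 | T2 6-18 | T3 18-21 | T4 21-33 | T5 33-37 |
Completion: T1=6  T2=18  T3=21  T4=33  T5=37
Turnaround (C−A): T1=6  T2=17  T3=19  T4=29  T5=32
Waiting times: T1=0, T2=5, T3=16, T4=17, T5=28
Average waiting = (0+5+16+17+28) / 5 = 66/5 = 13.20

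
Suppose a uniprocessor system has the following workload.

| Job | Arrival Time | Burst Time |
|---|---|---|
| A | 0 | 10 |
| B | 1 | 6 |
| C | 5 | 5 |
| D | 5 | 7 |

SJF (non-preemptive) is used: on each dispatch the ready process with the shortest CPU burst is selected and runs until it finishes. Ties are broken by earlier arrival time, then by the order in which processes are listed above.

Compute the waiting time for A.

Gantt: | A 0-10 | C 10-15 | B 15-21 | D 21-28 |
Completion: A=10  B=21  C=15  D=28
Turnaround (C−A): A=10  B=20  C=10  D=23
Waiting(A) = turnaround − burst = 10 − 10 = 0

0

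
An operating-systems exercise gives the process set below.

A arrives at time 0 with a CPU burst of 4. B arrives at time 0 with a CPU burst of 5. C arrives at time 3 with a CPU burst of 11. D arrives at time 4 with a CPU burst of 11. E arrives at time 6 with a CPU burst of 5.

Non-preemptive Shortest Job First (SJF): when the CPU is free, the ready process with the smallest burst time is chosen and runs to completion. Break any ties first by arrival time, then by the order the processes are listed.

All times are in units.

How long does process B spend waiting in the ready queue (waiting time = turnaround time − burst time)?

4

Timeline: | A 0-4 | B 4-9 | E 9-14 | C 14-25 | D 25-36 |
Completion: A=4  B=9  C=25  D=36  E=14
Turnaround (C−A): A=4  B=9  C=22  D=32  E=8
Waiting(B) = turnaround − burst = 9 − 5 = 4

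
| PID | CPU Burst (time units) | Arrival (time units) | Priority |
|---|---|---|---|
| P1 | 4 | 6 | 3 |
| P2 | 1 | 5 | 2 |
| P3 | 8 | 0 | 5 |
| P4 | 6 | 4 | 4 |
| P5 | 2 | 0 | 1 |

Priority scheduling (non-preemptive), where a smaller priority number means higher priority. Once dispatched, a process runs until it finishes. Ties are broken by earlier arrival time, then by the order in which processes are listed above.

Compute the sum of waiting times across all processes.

23

Gantt: | P5 0-2 | P3 2-10 | P2 10-11 | P1 11-15 | P4 15-21 |
Completion: P1=15  P2=11  P3=10  P4=21  P5=2
Waiting = turnaround − burst: P1=5, P2=5, P3=2, P4=11, P5=0
Total waiting = 5 + 5 + 2 + 11 + 0 = 23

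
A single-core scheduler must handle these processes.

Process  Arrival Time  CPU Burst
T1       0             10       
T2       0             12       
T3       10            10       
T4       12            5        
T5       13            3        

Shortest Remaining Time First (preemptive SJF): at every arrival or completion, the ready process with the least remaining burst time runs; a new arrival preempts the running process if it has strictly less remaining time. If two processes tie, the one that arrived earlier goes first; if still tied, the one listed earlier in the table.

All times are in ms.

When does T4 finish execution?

Gantt: | T1 0-10 | T3 10-12 | T4 12-13 | T5 13-16 | T4 16-20 | T3 20-28 | T2 28-40 |
Completion: T1=10  T2=40  T3=28  T4=20  T5=16
Turnaround (C−A): T1=10  T2=40  T3=18  T4=8  T5=3

20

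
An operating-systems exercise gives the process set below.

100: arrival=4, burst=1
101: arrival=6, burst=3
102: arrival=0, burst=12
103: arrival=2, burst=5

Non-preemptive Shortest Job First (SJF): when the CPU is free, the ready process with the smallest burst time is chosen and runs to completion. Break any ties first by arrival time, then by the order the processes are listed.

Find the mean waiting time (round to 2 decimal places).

Gantt: | 102 0-12 | 100 12-13 | 101 13-16 | 103 16-21 |
Completion: 100=13  101=16  102=12  103=21
Turnaround (C−A): 100=9  101=10  102=12  103=19
Waiting times: 100=8, 101=7, 102=0, 103=14
Average waiting = (8+7+0+14) / 4 = 29/4 = 7.25

7.25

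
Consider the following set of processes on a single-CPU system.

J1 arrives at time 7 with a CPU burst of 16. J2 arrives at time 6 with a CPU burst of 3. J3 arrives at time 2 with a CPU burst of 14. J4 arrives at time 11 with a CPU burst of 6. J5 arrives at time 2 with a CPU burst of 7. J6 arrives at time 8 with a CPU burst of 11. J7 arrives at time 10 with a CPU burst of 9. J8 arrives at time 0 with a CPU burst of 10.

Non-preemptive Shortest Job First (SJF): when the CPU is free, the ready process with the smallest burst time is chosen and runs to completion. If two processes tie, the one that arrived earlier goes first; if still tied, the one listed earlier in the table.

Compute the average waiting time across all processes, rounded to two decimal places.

20.38

Gantt: | J8 0-10 | J2 10-13 | J4 13-19 | J5 19-26 | J7 26-35 | J6 35-46 | J3 46-60 | J1 60-76 |
Completion: J1=76  J2=13  J3=60  J4=19  J5=26  J6=46  J7=35  J8=10
Turnaround (C−A): J1=69  J2=7  J3=58  J4=8  J5=24  J6=38  J7=25  J8=10
Waiting times: J1=53, J2=4, J3=44, J4=2, J5=17, J6=27, J7=16, J8=0
Average waiting = (53+4+44+2+17+27+16+0) / 8 = 163/8 = 20.38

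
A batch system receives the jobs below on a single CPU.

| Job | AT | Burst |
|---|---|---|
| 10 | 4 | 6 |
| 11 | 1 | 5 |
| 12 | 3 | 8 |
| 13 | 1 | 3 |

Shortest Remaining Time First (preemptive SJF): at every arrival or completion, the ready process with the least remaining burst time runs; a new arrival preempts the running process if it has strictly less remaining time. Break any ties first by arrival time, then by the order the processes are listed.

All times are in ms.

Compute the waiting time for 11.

3

Schedule: | idle 0-1 | 13 1-4 | 11 4-9 | 10 9-15 | 12 15-23 |
Completion: 10=15  11=9  12=23  13=4
Waiting(11) = turnaround − burst = 8 − 5 = 3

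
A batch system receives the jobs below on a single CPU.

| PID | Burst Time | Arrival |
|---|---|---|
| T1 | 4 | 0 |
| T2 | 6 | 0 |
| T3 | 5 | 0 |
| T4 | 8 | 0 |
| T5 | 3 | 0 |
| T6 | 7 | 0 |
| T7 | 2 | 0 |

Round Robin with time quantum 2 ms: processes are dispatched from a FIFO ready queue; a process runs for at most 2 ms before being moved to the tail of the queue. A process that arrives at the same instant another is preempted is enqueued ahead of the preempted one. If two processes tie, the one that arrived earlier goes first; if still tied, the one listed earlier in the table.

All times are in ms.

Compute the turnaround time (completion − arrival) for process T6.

Gantt: | T1 0-2 | T2 2-4 | T3 4-6 | T4 6-8 | T5 8-10 | T6 10-12 | T7 12-14 | T1 14-16 | T2 16-18 | T3 18-20 | T4 20-22 | T5 22-23 | T6 23-25 | T2 25-27 | T3 27-28 | T4 28-30 | T6 30-32 | T4 32-34 | T6 34-35 |
Completion: T1=16  T2=27  T3=28  T4=34  T5=23  T6=35  T7=14
Turnaround (C−A): T1=16  T2=27  T3=28  T4=34  T5=23  T6=35  T7=14
Turnaround(T6) = completion − arrival = 35 − 0 = 35

35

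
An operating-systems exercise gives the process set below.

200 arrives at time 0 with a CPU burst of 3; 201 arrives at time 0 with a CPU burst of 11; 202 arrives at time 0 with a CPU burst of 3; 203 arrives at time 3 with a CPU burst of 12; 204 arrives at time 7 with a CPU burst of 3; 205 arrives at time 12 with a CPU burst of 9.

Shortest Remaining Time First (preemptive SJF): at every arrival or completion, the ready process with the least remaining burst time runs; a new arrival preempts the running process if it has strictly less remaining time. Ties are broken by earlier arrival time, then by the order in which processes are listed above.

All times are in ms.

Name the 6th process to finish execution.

203

Schedule: | 200 0-3 | 202 3-6 | 201 6-7 | 204 7-10 | 201 10-20 | 205 20-29 | 203 29-41 |
Completion: 200=3  201=20  202=6  203=41  204=10  205=29
Finish order: 200 → 202 → 204 → 201 → 205 → 203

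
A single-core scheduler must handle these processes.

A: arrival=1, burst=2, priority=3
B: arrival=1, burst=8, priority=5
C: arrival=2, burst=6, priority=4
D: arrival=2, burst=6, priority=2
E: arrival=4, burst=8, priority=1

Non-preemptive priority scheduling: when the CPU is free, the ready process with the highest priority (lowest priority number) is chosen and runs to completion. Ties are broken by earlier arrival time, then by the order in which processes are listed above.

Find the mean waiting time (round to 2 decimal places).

Schedule: | idle 0-1 | A 1-3 | D 3-9 | E 9-17 | C 17-23 | B 23-31 |
Completion: A=3  B=31  C=23  D=9  E=17
Waiting times: A=0, B=22, C=15, D=1, E=5
Average waiting = (0+22+15+1+5) / 5 = 43/5 = 8.60

8.60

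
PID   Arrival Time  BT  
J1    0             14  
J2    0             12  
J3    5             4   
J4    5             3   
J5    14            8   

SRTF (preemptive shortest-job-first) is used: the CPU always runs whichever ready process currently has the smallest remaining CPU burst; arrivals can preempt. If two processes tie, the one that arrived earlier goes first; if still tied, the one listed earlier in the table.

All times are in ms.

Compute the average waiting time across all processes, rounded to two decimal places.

8.40

Schedule: | J2 0-5 | J4 5-8 | J3 8-12 | J2 12-19 | J5 19-27 | J1 27-41 |
Completion: J1=41  J2=19  J3=12  J4=8  J5=27
Waiting times: J1=27, J2=7, J3=3, J4=0, J5=5
Average waiting = (27+7+3+0+5) / 5 = 42/5 = 8.40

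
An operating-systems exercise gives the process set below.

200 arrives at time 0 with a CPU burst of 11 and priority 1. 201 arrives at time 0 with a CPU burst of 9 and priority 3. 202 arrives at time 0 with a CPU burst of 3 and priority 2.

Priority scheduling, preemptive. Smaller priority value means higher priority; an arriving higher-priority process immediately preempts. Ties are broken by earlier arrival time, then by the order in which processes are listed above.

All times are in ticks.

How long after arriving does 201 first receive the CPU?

Timeline: | 200 0-11 | 202 11-14 | 201 14-23 |
Completion: 200=11  201=23  202=14
Response(201) = first start − arrival = 14 − 0 = 14

14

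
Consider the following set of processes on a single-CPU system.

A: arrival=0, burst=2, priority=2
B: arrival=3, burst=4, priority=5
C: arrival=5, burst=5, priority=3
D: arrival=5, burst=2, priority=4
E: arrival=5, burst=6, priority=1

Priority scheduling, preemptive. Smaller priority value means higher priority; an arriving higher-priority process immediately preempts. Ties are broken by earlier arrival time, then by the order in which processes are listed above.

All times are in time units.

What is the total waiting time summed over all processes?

Timeline: | A 0-2 | idle 2-3 | B 3-5 | E 5-11 | C 11-16 | D 16-18 | B 18-20 |
Completion: A=2  B=20  C=16  D=18  E=11
Turnaround (C−A): A=2  B=17  C=11  D=13  E=6
Waiting = turnaround − burst: A=0, B=13, C=6, D=11, E=0
Total waiting = 0 + 13 + 6 + 11 + 0 = 30

30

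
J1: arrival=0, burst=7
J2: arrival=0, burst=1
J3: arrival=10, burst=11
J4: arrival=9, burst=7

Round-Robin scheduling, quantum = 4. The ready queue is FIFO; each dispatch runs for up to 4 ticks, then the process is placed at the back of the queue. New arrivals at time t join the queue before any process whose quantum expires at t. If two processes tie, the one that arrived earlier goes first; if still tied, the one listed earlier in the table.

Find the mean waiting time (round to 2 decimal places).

Gantt: | J1 0-4 | J2 4-5 | J1 5-8 | idle 8-9 | J4 9-13 | J3 13-17 | J4 17-20 | J3 20-27 |
Completion: J1=8  J2=5  J3=27  J4=20
Waiting times: J1=1, J2=4, J3=6, J4=4
Average waiting = (1+4+6+4) / 4 = 15/4 = 3.75

3.75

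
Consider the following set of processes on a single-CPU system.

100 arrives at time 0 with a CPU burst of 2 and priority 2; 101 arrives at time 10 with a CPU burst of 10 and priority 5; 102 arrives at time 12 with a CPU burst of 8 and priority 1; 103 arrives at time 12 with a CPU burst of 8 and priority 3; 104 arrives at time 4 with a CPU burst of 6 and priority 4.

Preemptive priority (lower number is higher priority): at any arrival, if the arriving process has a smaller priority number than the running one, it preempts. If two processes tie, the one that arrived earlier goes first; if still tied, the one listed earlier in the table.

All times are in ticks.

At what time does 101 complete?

36

Schedule: | 100 0-2 | idle 2-4 | 104 4-10 | 101 10-12 | 102 12-20 | 103 20-28 | 101 28-36 |
Completion: 100=2  101=36  102=20  103=28  104=10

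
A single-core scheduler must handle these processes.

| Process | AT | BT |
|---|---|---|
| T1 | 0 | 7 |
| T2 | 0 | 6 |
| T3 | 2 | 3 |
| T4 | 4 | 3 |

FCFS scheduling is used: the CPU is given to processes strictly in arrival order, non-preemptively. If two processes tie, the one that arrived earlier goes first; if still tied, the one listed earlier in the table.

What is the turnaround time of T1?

7

Schedule: | T1 0-7 | T2 7-13 | T3 13-16 | T4 16-19 |
Completion: T1=7  T2=13  T3=16  T4=19
Turnaround (C−A): T1=7  T2=13  T3=14  T4=15
Turnaround(T1) = completion − arrival = 7 − 0 = 7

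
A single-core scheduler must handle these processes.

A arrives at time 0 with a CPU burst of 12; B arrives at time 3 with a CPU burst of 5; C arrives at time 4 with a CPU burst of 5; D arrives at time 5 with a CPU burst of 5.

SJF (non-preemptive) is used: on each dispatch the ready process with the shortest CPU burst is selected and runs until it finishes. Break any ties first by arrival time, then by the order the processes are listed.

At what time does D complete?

27

Timeline: | A 0-12 | B 12-17 | C 17-22 | D 22-27 |
Completion: A=12  B=17  C=22  D=27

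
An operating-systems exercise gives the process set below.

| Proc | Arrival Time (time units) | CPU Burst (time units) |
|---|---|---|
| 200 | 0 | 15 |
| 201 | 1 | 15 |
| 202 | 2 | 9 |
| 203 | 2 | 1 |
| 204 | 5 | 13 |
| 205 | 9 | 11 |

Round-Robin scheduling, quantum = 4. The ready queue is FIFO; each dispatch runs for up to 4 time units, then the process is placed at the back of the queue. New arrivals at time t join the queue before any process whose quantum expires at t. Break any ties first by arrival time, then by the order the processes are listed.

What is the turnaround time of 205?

Timeline: | 200 0-4 | 201 4-8 | 202 8-12 | 203 12-13 | 200 13-17 | 204 17-21 | 201 21-25 | 205 25-29 | 202 29-33 | 200 33-37 | 204 37-41 | 201 41-45 | 205 45-49 | 202 49-50 | 200 50-53 | 204 53-57 | 201 57-60 | 205 60-63 | 204 63-64 |
Completion: 200=53  201=60  202=50  203=13  204=64  205=63
Turnaround (C−A): 200=53  201=59  202=48  203=11  204=59  205=54
Turnaround(205) = completion − arrival = 63 − 9 = 54

54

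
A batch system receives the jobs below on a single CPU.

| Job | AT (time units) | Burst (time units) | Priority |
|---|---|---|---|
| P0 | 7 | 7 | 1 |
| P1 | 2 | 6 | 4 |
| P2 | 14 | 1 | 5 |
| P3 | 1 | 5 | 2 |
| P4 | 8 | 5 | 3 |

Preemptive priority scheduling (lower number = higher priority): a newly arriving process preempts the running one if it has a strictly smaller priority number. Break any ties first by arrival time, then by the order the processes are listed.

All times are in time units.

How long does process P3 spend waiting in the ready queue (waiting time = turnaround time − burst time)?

0

Gantt: | idle 0-1 | P3 1-6 | P1 6-7 | P0 7-14 | P4 14-19 | P1 19-24 | P2 24-25 |
Completion: P0=14  P1=24  P2=25  P3=6  P4=19
Turnaround (C−A): P0=7  P1=22  P2=11  P3=5  P4=11
Waiting(P3) = turnaround − burst = 5 − 5 = 0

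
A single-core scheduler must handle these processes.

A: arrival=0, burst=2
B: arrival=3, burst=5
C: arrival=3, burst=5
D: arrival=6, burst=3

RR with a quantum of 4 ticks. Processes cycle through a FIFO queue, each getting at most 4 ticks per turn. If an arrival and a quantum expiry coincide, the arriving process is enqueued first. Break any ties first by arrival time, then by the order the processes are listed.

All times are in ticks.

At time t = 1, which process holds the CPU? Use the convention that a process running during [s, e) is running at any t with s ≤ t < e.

A

Timeline: | A 0-2 | idle 2-3 | B 3-7 | C 7-11 | D 11-14 | B 14-15 | C 15-16 |
Completion: A=2  B=15  C=16  D=14
Turnaround (C−A): A=2  B=12  C=13  D=8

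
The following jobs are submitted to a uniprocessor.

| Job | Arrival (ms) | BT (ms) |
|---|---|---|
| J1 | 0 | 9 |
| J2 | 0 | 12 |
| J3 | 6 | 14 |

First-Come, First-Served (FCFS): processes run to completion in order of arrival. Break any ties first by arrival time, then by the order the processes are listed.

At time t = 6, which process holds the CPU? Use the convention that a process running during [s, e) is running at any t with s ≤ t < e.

Gantt: | J1 0-9 | J2 9-21 | J3 21-35 |
Completion: J1=9  J2=21  J3=35

J1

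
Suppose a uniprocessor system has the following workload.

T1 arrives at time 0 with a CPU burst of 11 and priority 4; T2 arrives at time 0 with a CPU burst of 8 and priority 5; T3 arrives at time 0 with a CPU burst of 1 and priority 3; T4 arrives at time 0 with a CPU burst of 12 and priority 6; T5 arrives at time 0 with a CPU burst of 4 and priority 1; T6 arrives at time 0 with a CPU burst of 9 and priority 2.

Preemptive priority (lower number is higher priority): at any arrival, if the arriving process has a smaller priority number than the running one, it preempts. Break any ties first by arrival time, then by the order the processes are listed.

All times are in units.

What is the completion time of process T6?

Timeline: | T5 0-4 | T6 4-13 | T3 13-14 | T1 14-25 | T2 25-33 | T4 33-45 |
Completion: T1=25  T2=33  T3=14  T4=45  T5=4  T6=13
Turnaround (C−A): T1=25  T2=33  T3=14  T4=45  T5=4  T6=13

13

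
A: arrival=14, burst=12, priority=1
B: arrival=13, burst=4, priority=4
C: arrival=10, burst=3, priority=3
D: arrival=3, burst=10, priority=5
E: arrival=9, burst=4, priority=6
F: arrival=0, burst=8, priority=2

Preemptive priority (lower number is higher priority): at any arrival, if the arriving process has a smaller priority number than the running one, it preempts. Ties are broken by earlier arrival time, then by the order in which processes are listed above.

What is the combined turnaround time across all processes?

105

Timeline: | F 0-8 | D 8-10 | C 10-13 | B 13-14 | A 14-26 | B 26-29 | D 29-37 | E 37-41 |
Completion: A=26  B=29  C=13  D=37  E=41  F=8
Turnaround = completion − arrival: A=12, B=16, C=3, D=34, E=32, F=8
Total turnaround = 12 + 16 + 3 + 34 + 32 + 8 = 105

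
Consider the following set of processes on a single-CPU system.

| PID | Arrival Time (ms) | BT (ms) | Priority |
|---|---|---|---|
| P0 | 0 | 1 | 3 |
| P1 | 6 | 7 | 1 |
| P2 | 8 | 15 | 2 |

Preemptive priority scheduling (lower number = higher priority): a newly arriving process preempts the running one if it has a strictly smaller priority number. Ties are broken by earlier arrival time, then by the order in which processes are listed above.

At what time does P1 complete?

Schedule: | P0 0-1 | idle 1-6 | P1 6-13 | P2 13-28 |
Completion: P0=1  P1=13  P2=28

13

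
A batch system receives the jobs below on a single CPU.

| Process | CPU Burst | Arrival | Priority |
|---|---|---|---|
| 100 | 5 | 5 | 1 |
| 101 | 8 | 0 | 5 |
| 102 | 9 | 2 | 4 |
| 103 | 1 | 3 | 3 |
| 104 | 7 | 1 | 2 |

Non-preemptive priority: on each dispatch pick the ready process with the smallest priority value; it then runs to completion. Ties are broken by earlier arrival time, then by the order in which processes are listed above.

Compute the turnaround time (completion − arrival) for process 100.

Gantt: | 101 0-8 | 100 8-13 | 104 13-20 | 103 20-21 | 102 21-30 |
Completion: 100=13  101=8  102=30  103=21  104=20
Turnaround(100) = completion − arrival = 13 − 5 = 8

8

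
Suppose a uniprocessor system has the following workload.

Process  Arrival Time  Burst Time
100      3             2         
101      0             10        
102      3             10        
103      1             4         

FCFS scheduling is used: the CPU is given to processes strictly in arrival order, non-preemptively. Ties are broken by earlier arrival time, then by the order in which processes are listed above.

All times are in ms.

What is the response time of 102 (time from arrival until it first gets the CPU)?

Gantt: | 101 0-10 | 103 10-14 | 100 14-16 | 102 16-26 |
Completion: 100=16  101=10  102=26  103=14
Turnaround (C−A): 100=13  101=10  102=23  103=13
Response(102) = first start − arrival = 16 − 3 = 13

13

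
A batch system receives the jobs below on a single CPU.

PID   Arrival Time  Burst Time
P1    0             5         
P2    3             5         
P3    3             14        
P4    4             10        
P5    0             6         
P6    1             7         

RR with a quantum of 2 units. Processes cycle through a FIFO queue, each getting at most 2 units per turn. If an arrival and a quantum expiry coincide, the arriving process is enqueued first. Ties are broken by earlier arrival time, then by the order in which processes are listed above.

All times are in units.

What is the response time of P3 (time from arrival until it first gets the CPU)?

7

Timeline: | P1 0-2 | P5 2-4 | P6 4-6 | P1 6-8 | P2 8-10 | P3 10-12 | P4 12-14 | P5 14-16 | P6 16-18 | P1 18-19 | P2 19-21 | P3 21-23 | P4 23-25 | P5 25-27 | P6 27-29 | P2 29-30 | P3 30-32 | P4 32-34 | P6 34-35 | P3 35-37 | P4 37-39 | P3 39-41 | P4 41-43 | P3 43-47 |
Completion: P1=19  P2=30  P3=47  P4=43  P5=27  P6=35
Turnaround (C−A): P1=19  P2=27  P3=44  P4=39  P5=27  P6=34
Response(P3) = first start − arrival = 10 − 3 = 7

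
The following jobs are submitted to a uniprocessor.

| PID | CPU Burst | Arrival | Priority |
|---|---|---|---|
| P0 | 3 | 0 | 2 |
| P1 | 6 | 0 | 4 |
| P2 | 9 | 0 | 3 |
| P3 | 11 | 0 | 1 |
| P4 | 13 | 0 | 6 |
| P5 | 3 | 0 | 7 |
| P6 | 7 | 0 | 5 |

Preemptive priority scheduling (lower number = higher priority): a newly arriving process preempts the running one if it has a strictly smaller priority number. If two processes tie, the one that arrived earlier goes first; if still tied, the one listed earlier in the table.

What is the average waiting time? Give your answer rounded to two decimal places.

Gantt: | P3 0-11 | P0 11-14 | P2 14-23 | P1 23-29 | P6 29-36 | P4 36-49 | P5 49-52 |
Completion: P0=14  P1=29  P2=23  P3=11  P4=49  P5=52  P6=36
Waiting times: P0=11, P1=23, P2=14, P3=0, P4=36, P5=49, P6=29
Average waiting = (11+23+14+0+36+49+29) / 7 = 162/7 = 23.14

23.14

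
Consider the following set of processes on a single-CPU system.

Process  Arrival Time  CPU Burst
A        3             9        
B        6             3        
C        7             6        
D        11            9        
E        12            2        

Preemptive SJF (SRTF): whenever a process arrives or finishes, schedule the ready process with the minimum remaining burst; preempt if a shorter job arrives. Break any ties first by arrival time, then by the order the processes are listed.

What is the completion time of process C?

23

Schedule: | idle 0-3 | A 3-6 | B 6-9 | A 9-12 | E 12-14 | A 14-17 | C 17-23 | D 23-32 |
Completion: A=17  B=9  C=23  D=32  E=14
Turnaround (C−A): A=14  B=3  C=16  D=21  E=2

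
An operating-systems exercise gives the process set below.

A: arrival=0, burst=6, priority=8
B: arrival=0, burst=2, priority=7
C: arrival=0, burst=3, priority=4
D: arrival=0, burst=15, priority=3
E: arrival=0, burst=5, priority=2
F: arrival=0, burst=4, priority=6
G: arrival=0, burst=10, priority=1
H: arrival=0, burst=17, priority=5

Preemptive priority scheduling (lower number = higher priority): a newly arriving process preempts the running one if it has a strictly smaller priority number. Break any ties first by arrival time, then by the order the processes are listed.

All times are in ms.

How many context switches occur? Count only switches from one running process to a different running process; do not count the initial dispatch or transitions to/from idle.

Gantt: | G 0-10 | E 10-15 | D 15-30 | C 30-33 | H 33-50 | F 50-54 | B 54-56 | A 56-62 |
Completion: A=62  B=56  C=33  D=30  E=15  F=54  G=10  H=50

7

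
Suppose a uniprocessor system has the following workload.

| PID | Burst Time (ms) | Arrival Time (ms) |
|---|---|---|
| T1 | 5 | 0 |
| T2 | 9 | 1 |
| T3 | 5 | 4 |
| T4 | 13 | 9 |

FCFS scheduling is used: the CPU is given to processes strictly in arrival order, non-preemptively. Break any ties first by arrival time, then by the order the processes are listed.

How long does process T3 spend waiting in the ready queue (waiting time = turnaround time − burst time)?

Gantt: | T1 0-5 | T2 5-14 | T3 14-19 | T4 19-32 |
Completion: T1=5  T2=14  T3=19  T4=32
Turnaround (C−A): T1=5  T2=13  T3=15  T4=23
Waiting(T3) = turnaround − burst = 15 − 5 = 10

10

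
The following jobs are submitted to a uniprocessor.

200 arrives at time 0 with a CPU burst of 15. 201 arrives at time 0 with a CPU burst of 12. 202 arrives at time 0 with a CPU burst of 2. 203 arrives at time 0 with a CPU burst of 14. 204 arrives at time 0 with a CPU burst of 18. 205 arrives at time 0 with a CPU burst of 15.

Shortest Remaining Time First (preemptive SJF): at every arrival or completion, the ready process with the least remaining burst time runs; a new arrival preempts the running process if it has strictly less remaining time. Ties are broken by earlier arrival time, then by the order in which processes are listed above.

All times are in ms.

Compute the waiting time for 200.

28

Gantt: | 202 0-2 | 201 2-14 | 203 14-28 | 200 28-43 | 205 43-58 | 204 58-76 |
Completion: 200=43  201=14  202=2  203=28  204=76  205=58
Turnaround (C−A): 200=43  201=14  202=2  203=28  204=76  205=58
Waiting(200) = turnaround − burst = 43 − 15 = 28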